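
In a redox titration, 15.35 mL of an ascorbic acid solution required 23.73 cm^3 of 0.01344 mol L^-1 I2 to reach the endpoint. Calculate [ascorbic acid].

0.0208 M

n(I2) = 0.01344 x 0.02373 = 0.0003189 mol.
From the balanced equation, 1 mol I2 reacts with 1 mol ascorbic acid, so n(ascorbic acid) = 0.0003189 x 1/1 = 0.0003189 mol.
[ascorbic acid] = 0.0003189 / 0.01535 L = 0.0208 M.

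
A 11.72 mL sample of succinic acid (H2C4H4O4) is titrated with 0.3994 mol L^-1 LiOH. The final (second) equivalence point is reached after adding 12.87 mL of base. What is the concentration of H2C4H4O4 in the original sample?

n(LiOH) = 0.3994 x 0.01287 = 0.005140 mol.
At the final (second) equivalence point, 2 mol OH^- react per mol H2C4H4O4, so n(H2C4H4O4) = 0.005140 / 2 = 0.002570 mol.
[H2C4H4O4] = 0.002570 / 0.01172 L = 0.219 M.

0.219 M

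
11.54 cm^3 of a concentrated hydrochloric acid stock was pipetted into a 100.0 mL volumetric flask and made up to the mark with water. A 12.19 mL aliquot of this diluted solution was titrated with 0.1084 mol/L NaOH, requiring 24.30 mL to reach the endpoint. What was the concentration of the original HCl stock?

1.87 M

n(NaOH) = 0.1084 x 0.02430 = 0.002634 mol.
n(HCl) in the aliquot = 0.002634 mol.
[diluted HCl] = 0.002634 / 0.01219 = 0.2161 M.
Dilution factor = 100.0/11.54 = 8.666, so [stock] = 0.2161 x 8.666 = 1.87 M.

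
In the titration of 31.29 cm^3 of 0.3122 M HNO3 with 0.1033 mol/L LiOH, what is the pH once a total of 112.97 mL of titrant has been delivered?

12.12

n(acid) = 0.3122 x 0.03129 = 0.009769 mol; n(LiOH) added = 0.1033 x 0.1130 = 0.01167 mol.
Base is in excess by 0.01167 - 0.009769 = 0.001901 mol in a total volume of 0.1443 L.
[OH^-] = 0.001901/0.1443 = 0.01318 M, so pOH = 1.88 and pH = 14.00 - 1.88 = 12.12.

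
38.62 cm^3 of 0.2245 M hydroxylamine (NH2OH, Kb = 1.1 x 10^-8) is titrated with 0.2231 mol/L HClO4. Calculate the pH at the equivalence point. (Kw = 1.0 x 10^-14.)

3.50

n(NH2OH) = 0.2245 x 0.03862 = 0.008670 mol; V(HClO4) at equivalence = 0.008670/0.2231 = 0.03886 L.
At equivalence the base is fully converted to NH3OH+; total volume = 0.07748 L, so [NH3OH+] = 0.008670/0.07748 = 0.1119 M.
Ka(NH3OH+) = Kw/Kb = 1.0e-14 / 1.1 x 10^-8 = 9.09e-7.
[H^+] = sqrt(Ka x [NH3OH+]) = sqrt(9.09e-7 x 0.1119) = 0.000319 M.
pH = -log(0.000319) = 3.50.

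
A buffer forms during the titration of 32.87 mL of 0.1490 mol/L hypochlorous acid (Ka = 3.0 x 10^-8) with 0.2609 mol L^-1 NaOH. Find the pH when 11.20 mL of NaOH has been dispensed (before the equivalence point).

7.69

Initial n(HClO) = 0.1490 x 0.03287 = 0.004898 mol.
n(NaOH) added = 0.2609 x 0.01120 = 0.002922 mol, converting that many moles of HClO to ClO-.
Remaining n(HClO) = 0.001976 mol; n(ClO-) = 0.002922 mol.
By Henderson-Hasselbalch, pH = pKa + log([A^-]/[HA]) = 7.52 + log(0.002922/0.001976) = 7.52 + (+0.17) = 7.69.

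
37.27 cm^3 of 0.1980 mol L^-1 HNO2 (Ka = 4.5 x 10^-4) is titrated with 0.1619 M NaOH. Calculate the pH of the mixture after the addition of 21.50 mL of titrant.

Initial n(HNO2) = 0.1980 x 0.03727 = 0.007379 mol.
n(NaOH) added = 0.1619 x 0.02150 = 0.003481 mol, converting that many moles of HNO2 to NO2-.
Remaining n(HNO2) = 0.003899 mol; n(NO2-) = 0.003481 mol.
By Henderson-Hasselbalch, pH = pKa + log([A^-]/[HA]) = 3.35 + log(0.003481/0.003899) = 3.35 + (-0.05) = 3.30.

3.30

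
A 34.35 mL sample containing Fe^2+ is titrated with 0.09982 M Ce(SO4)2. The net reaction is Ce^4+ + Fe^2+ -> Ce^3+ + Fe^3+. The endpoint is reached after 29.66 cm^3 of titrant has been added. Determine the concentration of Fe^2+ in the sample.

0.0862 M

n(Ce(SO4)2) = 0.09982 x 0.02966 = 0.002961 mol.
From the balanced equation, 1 mol Ce(SO4)2 reacts with 1 mol Fe^2+, so n(Fe^2+) = 0.002961 x 1/1 = 0.002961 mol.
[Fe^2+] = 0.002961 / 0.03435 L = 0.0862 M.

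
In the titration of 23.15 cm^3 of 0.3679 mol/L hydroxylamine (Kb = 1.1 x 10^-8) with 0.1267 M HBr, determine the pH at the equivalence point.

n(NH2OH) = 0.3679 x 0.02315 = 0.008517 mol; V(HBr) at equivalence = 0.008517/0.1267 = 0.06722 L.
At equivalence the base is fully converted to NH3OH+; total volume = 0.09037 L, so [NH3OH+] = 0.008517/0.09037 = 0.09424 M.
Ka(NH3OH+) = Kw/Kb = 1.0e-14 / 1.1 x 10^-8 = 9.09e-7.
[H^+] = sqrt(Ka x [NH3OH+]) = sqrt(9.09e-7 x 0.09424) = 0.000293 M.
pH = -log(0.000293) = 3.53.

3.53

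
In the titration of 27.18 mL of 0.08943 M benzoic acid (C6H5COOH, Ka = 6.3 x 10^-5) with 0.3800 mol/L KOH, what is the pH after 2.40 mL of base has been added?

Initial n(C6H5COOH) = 0.08943 x 0.02718 = 0.002431 mol.
n(KOH) added = 0.3800 x 0.002400 = 0.0009120 mol, converting that many moles of C6H5COOH to C6H5COO-.
Remaining n(C6H5COOH) = 0.001519 mol; n(C6H5COO-) = 0.0009120 mol.
By Henderson-Hasselbalch, pH = pKa + log([A^-]/[HA]) = 4.20 + log(0.0009120/0.001519) = 4.20 + (-0.22) = 3.98.

3.98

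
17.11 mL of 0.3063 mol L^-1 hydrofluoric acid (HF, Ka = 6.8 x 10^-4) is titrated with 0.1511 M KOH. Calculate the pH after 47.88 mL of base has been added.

n(acid) = 0.3063 x 0.01711 = 0.005241 mol; n(KOH) added = 0.1511 x 0.04788 = 0.007235 mol.
Base is in excess by 0.007235 - 0.005241 = 0.001994 mol in a total volume of 0.06499 L.
[OH^-] = 0.001994/0.06499 = 0.03068 M, so pOH = 1.51 and pH = 14.00 - 1.51 = 12.49.

12.49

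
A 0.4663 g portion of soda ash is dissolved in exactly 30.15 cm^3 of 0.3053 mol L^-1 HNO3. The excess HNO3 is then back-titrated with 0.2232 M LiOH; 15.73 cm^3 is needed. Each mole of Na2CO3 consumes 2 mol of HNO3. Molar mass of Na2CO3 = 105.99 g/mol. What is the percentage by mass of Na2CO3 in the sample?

Total n(HNO3) added = 0.3053 x 0.03015 = 0.009205 mol.
n(LiOH) used = 0.2232 x 0.01573 = 0.003511 mol, which equals the excess n(HNO3).
So n(HNO3) consumed by the sample = 0.009205 - 0.003511 = 0.005694 mol.
n(Na2CO3) = 0.005694 / 2 = 0.002847 mol.
mass Na2CO3 = 0.002847 x 105.99 = 0.3017 g, so %Na2CO3 = 0.3017/0.4663 x 100 = 64.7%.

64.7%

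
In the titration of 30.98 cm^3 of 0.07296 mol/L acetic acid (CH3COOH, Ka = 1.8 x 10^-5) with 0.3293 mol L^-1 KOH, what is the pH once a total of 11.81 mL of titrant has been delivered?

n(acid) = 0.07296 x 0.03098 = 0.002260 mol; n(KOH) added = 0.3293 x 0.01181 = 0.003889 mol.
Base is in excess by 0.003889 - 0.002260 = 0.001629 mol in a total volume of 0.04279 L.
[OH^-] = 0.001629/0.04279 = 0.03806 M, so pOH = 1.42 and pH = 14.00 - 1.42 = 12.58.

12.58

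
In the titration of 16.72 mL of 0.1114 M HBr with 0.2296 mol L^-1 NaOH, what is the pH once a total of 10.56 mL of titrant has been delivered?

12.31

n(acid) = 0.1114 x 0.01672 = 0.001863 mol; n(NaOH) added = 0.2296 x 0.01056 = 0.002425 mol.
Base is in excess by 0.002425 - 0.001863 = 0.0005620 mol in a total volume of 0.02728 L.
[OH^-] = 0.0005620/0.02728 = 0.02060 M, so pOH = 1.69 and pH = 14.00 - 1.69 = 12.31.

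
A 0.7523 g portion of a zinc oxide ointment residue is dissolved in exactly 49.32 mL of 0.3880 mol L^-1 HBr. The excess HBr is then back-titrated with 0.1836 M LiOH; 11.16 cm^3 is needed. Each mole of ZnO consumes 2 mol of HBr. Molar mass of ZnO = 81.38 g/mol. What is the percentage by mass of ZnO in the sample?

Total n(HBr) added = 0.3880 x 0.04932 = 0.01914 mol.
n(LiOH) used = 0.1836 x 0.01116 = 0.002049 mol, which equals the excess n(HBr).
So n(HBr) consumed by the sample = 0.01914 - 0.002049 = 0.01709 mol.
n(ZnO) = 0.01709 / 2 = 0.008544 mol.
mass ZnO = 0.008544 x 81.38 = 0.6953 g, so %ZnO = 0.6953/0.7523 x 100 = 92.4%.

92.4%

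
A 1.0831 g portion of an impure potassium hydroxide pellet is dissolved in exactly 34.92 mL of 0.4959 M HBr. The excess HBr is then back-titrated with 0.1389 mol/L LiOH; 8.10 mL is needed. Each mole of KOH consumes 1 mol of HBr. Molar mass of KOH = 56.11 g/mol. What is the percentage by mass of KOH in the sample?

83.9%

Total n(HBr) added = 0.4959 x 0.03492 = 0.01732 mol.
n(LiOH) used = 0.1389 x 0.008100 = 0.001125 mol, which equals the excess n(HBr).
So n(HBr) consumed by the sample = 0.01732 - 0.001125 = 0.01619 mol.
n(KOH) = 0.01619 / 1 = 0.01619 mol.
mass KOH = 0.01619 x 56.11 = 0.9085 g, so %KOH = 0.9085/1.0831 x 100 = 83.9%.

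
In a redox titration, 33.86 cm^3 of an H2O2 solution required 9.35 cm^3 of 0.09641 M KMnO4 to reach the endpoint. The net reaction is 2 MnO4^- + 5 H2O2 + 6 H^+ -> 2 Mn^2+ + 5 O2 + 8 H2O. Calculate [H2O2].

n(KMnO4) = 0.09641 x 0.009350 = 0.0009014 mol.
From the balanced equation, 2 mol KMnO4 reacts with 5 mol H2O2, so n(H2O2) = 0.0009014 x 5/2 = 0.002254 mol.
[H2O2] = 0.002254 / 0.03386 L = 0.0666 M.

0.0666 M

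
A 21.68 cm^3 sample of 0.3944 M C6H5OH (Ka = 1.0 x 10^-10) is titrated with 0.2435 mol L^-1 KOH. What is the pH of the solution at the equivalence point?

11.59

n(C6H5OH) = 0.3944 x 0.02168 = 0.008551 mol; V(KOH) at equivalence = 0.008551/0.2435 = 0.03512 L.
At equivalence all the acid is converted to C6H5O-; total volume = 0.02168 + 0.03512 = 0.05680 L, so [C6H5O-] = 0.008551/0.05680 = 0.1506 M.
Kb = Kw/Ka = 1.0e-14 / 1.0 x 10^-10 = 0.000100.
[OH^-] = sqrt(Kb x [C6H5O-]) = sqrt(0.000100 x 0.1506) = 0.00388 M.
pOH = 2.41, so pH = 14.00 - 2.41 = 11.59.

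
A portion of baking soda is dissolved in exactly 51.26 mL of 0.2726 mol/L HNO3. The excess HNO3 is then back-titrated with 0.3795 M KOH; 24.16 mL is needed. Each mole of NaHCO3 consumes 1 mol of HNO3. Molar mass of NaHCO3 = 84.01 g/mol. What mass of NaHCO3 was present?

Total n(HNO3) added = 0.2726 x 0.05126 = 0.01397 mol.
n(KOH) used = 0.3795 x 0.02416 = 0.009169 mol, which equals the excess n(HNO3).
So n(HNO3) consumed by the sample = 0.01397 - 0.009169 = 0.004805 mol.
n(NaHCO3) = 0.004805 / 1 = 0.004805 mol.
mass = 0.004805 mol x 84.01 g/mol = 0.404 g.

0.404 g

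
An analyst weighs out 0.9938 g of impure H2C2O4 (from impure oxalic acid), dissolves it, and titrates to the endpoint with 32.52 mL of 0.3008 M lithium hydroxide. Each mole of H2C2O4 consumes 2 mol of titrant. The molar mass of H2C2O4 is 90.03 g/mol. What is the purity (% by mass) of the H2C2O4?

n(LiOH) = 0.3008 x 0.03252 = 0.009782 mol.
n(H2C2O4) = 0.009782 / 2 = 0.004891 mol.
mass of H2C2O4 = 0.004891 x 90.03 = 0.4403 g.
% purity = 0.4403 / 0.9938 x 100 = 44.3%.

44.3%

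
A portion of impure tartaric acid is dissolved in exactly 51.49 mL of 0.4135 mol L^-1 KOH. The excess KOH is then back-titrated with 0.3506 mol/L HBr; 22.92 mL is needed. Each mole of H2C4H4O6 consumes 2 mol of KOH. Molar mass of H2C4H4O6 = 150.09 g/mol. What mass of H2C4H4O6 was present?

0.995 g

Total n(KOH) added = 0.4135 x 0.05149 = 0.02129 mol.
n(HBr) used = 0.3506 x 0.02292 = 0.008036 mol, which equals the excess n(KOH).
So n(KOH) consumed by the sample = 0.02129 - 0.008036 = 0.01326 mol.
n(H2C4H4O6) = 0.01326 / 2 = 0.006628 mol.
mass = 0.006628 mol x 150.09 g/mol = 0.995 g.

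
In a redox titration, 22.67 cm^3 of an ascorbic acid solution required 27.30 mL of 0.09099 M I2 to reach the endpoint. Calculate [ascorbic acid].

0.110 M

n(I2) = 0.09099 x 0.02730 = 0.002484 mol.
From the balanced equation, 1 mol I2 reacts with 1 mol ascorbic acid, so n(ascorbic acid) = 0.002484 x 1/1 = 0.002484 mol.
[ascorbic acid] = 0.002484 / 0.02267 L = 0.110 M.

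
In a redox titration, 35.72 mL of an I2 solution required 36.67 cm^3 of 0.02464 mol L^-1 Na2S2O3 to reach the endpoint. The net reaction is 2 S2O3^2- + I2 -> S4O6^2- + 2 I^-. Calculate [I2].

0.0126 M

n(Na2S2O3) = 0.02464 x 0.03667 = 0.0009035 mol.
From the balanced equation, 2 mol Na2S2O3 reacts with 1 mol I2, so n(I2) = 0.0009035 x 1/2 = 0.0004518 mol.
[I2] = 0.0004518 / 0.03572 L = 0.0126 M.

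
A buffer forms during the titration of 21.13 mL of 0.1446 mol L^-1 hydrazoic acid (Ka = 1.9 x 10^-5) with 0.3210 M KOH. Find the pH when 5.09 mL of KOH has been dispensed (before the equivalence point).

4.78

Initial n(HN3) = 0.1446 x 0.02113 = 0.003055 mol.
n(KOH) added = 0.3210 x 0.005090 = 0.001634 mol, converting that many moles of HN3 to N3-.
Remaining n(HN3) = 0.001422 mol; n(N3-) = 0.001634 mol.
By Henderson-Hasselbalch, pH = pKa + log([A^-]/[HA]) = 4.72 + log(0.001634/0.001422) = 4.72 + (+0.06) = 4.78.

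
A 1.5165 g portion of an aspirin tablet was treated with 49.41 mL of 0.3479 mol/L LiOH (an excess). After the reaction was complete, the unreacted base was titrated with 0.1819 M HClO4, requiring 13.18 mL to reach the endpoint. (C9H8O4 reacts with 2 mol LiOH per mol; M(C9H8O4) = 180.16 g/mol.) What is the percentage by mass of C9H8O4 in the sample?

Total n(LiOH) added = 0.3479 x 0.04941 = 0.01719 mol.
n(HClO4) used = 0.1819 x 0.01318 = 0.002397 mol, which equals the excess n(LiOH).
So n(LiOH) consumed by the sample = 0.01719 - 0.002397 = 0.01479 mol.
n(C9H8O4) = 0.01479 / 2 = 0.007396 mol.
mass C9H8O4 = 0.007396 x 180.16 = 1.332 g, so %C9H8O4 = 1.332/1.5165 x 100 = 87.9%.

87.9%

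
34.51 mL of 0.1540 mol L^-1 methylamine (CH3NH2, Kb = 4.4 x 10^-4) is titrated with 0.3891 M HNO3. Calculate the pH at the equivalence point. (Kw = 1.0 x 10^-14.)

5.80

n(CH3NH2) = 0.1540 x 0.03451 = 0.005315 mol; V(HNO3) at equivalence = 0.005315/0.3891 = 0.01366 L.
At equivalence the base is fully converted to CH3NH3+; total volume = 0.04817 L, so [CH3NH3+] = 0.005315/0.04817 = 0.1103 M.
Ka(CH3NH3+) = Kw/Kb = 1.0e-14 / 4.4 x 10^-4 = 2.27e-11.
[H^+] = sqrt(Ka x [CH3NH3+]) = sqrt(2.27e-11 x 0.1103) = 1.58e-6 M.
pH = -log(1.58e-6) = 5.80.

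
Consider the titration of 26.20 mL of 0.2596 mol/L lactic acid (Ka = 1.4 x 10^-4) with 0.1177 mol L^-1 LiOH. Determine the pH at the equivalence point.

8.38

n(HC3H5O3) = 0.2596 x 0.02620 = 0.006802 mol; V(LiOH) at equivalence = 0.006802/0.1177 = 0.05779 L.
At equivalence all the acid is converted to C3H5O3-; total volume = 0.02620 + 0.05779 = 0.08399 L, so [C3H5O3-] = 0.006802/0.08399 = 0.08098 M.
Kb = Kw/Ka = 1.0e-14 / 1.4 x 10^-4 = 7.14e-11.
[OH^-] = sqrt(Kb x [C3H5O3-]) = sqrt(7.14e-11 x 0.08098) = 2.41e-6 M.
pOH = 5.62, so pH = 14.00 - 5.62 = 8.38.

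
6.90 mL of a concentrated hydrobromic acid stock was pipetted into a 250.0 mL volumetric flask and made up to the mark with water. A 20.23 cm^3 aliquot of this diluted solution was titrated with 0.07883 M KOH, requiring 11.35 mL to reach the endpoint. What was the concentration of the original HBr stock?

n(KOH) = 0.07883 x 0.01135 = 0.0008947 mol.
n(HBr) in the aliquot = 0.0008947 mol.
[diluted HBr] = 0.0008947 / 0.02023 = 0.04423 M.
Dilution factor = 250.0/6.900 = 36.23, so [stock] = 0.04423 x 36.23 = 1.60 M.

1.60 M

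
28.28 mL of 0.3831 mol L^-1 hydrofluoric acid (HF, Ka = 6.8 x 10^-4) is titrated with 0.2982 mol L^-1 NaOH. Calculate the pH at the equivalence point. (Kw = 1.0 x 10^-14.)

n(HF) = 0.3831 x 0.02828 = 0.01083 mol; V(NaOH) at equivalence = 0.01083/0.2982 = 0.03633 L.
At equivalence all the acid is converted to F-; total volume = 0.02828 + 0.03633 = 0.06461 L, so [F-] = 0.01083/0.06461 = 0.1677 M.
Kb = Kw/Ka = 1.0e-14 / 6.8 x 10^-4 = 1.47e-11.
[OH^-] = sqrt(Kb x [F-]) = sqrt(1.47e-11 x 0.1677) = 1.57e-6 M.
pOH = 5.80, so pH = 14.00 - 5.80 = 8.20.

8.20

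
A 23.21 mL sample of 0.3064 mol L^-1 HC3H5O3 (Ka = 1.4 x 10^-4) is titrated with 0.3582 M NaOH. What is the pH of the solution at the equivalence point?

8.54

n(HC3H5O3) = 0.3064 x 0.02321 = 0.007112 mol; V(NaOH) at equivalence = 0.007112/0.3582 = 0.01985 L.
At equivalence all the acid is converted to C3H5O3-; total volume = 0.02321 + 0.01985 = 0.04306 L, so [C3H5O3-] = 0.007112/0.04306 = 0.1651 M.
Kb = Kw/Ka = 1.0e-14 / 1.4 x 10^-4 = 7.14e-11.
[OH^-] = sqrt(Kb x [C3H5O3-]) = sqrt(7.14e-11 x 0.1651) = 3.43e-6 M.
pOH = 5.46, so pH = 14.00 - 5.46 = 8.54.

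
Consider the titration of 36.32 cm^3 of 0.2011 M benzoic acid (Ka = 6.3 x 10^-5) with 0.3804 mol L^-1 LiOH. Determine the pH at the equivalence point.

n(C6H5COOH) = 0.2011 x 0.03632 = 0.007304 mol; V(LiOH) at equivalence = 0.007304/0.3804 = 0.01920 L.
At equivalence all the acid is converted to C6H5COO-; total volume = 0.03632 + 0.01920 = 0.05552 L, so [C6H5COO-] = 0.007304/0.05552 = 0.1316 M.
Kb = Kw/Ka = 1.0e-14 / 6.3 x 10^-5 = 1.59e-10.
[OH^-] = sqrt(Kb x [C6H5COO-]) = sqrt(1.59e-10 x 0.1316) = 4.57e-6 M.
pOH = 5.34, so pH = 14.00 - 5.34 = 8.66.

8.66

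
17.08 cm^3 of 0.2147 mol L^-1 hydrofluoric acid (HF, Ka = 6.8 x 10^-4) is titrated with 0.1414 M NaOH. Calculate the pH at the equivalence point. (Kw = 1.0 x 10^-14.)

n(HF) = 0.2147 x 0.01708 = 0.003667 mol; V(NaOH) at equivalence = 0.003667/0.1414 = 0.02593 L.
At equivalence all the acid is converted to F-; total volume = 0.01708 + 0.02593 = 0.04301 L, so [F-] = 0.003667/0.04301 = 0.08525 M.
Kb = Kw/Ka = 1.0e-14 / 6.8 x 10^-4 = 1.47e-11.
[OH^-] = sqrt(Kb x [F-]) = sqrt(1.47e-11 x 0.08525) = 1.12e-6 M.
pOH = 5.95, so pH = 14.00 - 5.95 = 8.05.

8.05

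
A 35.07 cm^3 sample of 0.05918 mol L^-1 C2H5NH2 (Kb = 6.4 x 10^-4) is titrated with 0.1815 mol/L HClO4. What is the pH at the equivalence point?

n(C2H5NH2) = 0.05918 x 0.03507 = 0.002075 mol; V(HClO4) at equivalence = 0.002075/0.1815 = 0.01143 L.
At equivalence the base is fully converted to C2H5NH3+; total volume = 0.04650 L, so [C2H5NH3+] = 0.002075/0.04650 = 0.04463 M.
Ka(C2H5NH3+) = Kw/Kb = 1.0e-14 / 6.4 x 10^-4 = 1.56e-11.
[H^+] = sqrt(Ka x [C2H5NH3+]) = sqrt(1.56e-11 x 0.04463) = 8.35e-7 M.
pH = -log(8.35e-7) = 6.08.

6.08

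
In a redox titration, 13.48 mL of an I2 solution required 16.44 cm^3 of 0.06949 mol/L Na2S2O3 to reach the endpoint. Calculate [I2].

n(Na2S2O3) = 0.06949 x 0.01644 = 0.001142 mol.
From the balanced equation, 2 mol Na2S2O3 reacts with 1 mol I2, so n(I2) = 0.001142 x 1/2 = 0.0005712 mol.
[I2] = 0.0005712 / 0.01348 L = 0.0424 M.

0.0424 M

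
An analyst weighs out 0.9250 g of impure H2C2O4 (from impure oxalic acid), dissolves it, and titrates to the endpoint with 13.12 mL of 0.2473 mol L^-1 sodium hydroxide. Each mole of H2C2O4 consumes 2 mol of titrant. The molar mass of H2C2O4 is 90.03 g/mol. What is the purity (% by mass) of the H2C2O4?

15.8%

n(NaOH) = 0.2473 x 0.01312 = 0.003245 mol.
n(H2C2O4) = 0.003245 / 2 = 0.001622 mol.
mass of H2C2O4 = 0.001622 x 90.03 = 0.1461 g.
% purity = 0.1461 / 0.9250 x 100 = 15.8%.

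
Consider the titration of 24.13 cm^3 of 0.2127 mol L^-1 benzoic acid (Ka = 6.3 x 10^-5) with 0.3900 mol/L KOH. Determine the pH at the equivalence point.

n(C6H5COOH) = 0.2127 x 0.02413 = 0.005132 mol; V(KOH) at equivalence = 0.005132/0.3900 = 0.01316 L.
At equivalence all the acid is converted to C6H5COO-; total volume = 0.02413 + 0.01316 = 0.03729 L, so [C6H5COO-] = 0.005132/0.03729 = 0.1376 M.
Kb = Kw/Ka = 1.0e-14 / 6.3 x 10^-5 = 1.59e-10.
[OH^-] = sqrt(Kb x [C6H5COO-]) = sqrt(1.59e-10 x 0.1376) = 4.67e-6 M.
pOH = 5.33, so pH = 14.00 - 5.33 = 8.67.

8.67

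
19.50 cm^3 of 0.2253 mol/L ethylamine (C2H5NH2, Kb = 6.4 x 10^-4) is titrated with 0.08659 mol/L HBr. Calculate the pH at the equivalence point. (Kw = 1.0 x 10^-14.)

n(C2H5NH2) = 0.2253 x 0.01950 = 0.004393 mol; V(HBr) at equivalence = 0.004393/0.08659 = 0.05074 L.
At equivalence the base is fully converted to C2H5NH3+; total volume = 0.07024 L, so [C2H5NH3+] = 0.004393/0.07024 = 0.06255 M.
Ka(C2H5NH3+) = Kw/Kb = 1.0e-14 / 6.4 x 10^-4 = 1.56e-11.
[H^+] = sqrt(Ka x [C2H5NH3+]) = sqrt(1.56e-11 x 0.06255) = 9.89e-7 M.
pH = -log(9.89e-7) = 6.00.

6.00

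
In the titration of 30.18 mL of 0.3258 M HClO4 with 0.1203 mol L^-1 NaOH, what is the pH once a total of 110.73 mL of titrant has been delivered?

n(acid) = 0.3258 x 0.03018 = 0.009833 mol; n(NaOH) added = 0.1203 x 0.1107 = 0.01332 mol.
Base is in excess by 0.01332 - 0.009833 = 0.003488 mol in a total volume of 0.1409 L.
[OH^-] = 0.003488/0.1409 = 0.02475 M, so pOH = 1.61 and pH = 14.00 - 1.61 = 12.39.

12.39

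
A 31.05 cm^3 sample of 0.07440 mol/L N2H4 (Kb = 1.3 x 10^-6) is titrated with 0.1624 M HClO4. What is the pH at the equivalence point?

4.70

n(N2H4) = 0.07440 x 0.03105 = 0.002310 mol; V(HClO4) at equivalence = 0.002310/0.1624 = 0.01422 L.
At equivalence the base is fully converted to N2H5+; total volume = 0.04527 L, so [N2H5+] = 0.002310/0.04527 = 0.05102 M.
Ka(N2H5+) = Kw/Kb = 1.0e-14 / 1.3 x 10^-6 = 7.69e-9.
[H^+] = sqrt(Ka x [N2H5+]) = sqrt(7.69e-9 x 0.05102) = 1.98e-5 M.
pH = -log(1.98e-5) = 4.70.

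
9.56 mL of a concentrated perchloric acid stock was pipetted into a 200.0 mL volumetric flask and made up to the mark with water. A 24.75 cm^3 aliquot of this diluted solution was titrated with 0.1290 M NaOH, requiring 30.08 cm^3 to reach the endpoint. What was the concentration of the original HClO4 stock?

n(NaOH) = 0.1290 x 0.03008 = 0.003880 mol.
n(HClO4) in the aliquot = 0.003880 mol.
[diluted HClO4] = 0.003880 / 0.02475 = 0.1568 M.
Dilution factor = 200.0/9.560 = 20.92, so [stock] = 0.1568 x 20.92 = 3.28 M.

3.28 M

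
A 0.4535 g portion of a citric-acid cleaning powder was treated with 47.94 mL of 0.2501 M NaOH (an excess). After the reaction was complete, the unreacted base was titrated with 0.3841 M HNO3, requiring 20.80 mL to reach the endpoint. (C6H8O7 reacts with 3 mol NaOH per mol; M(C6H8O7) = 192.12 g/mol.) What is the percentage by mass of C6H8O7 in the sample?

56.5%

Total n(NaOH) added = 0.2501 x 0.04794 = 0.01199 mol.
n(HNO3) used = 0.3841 x 0.02080 = 0.007989 mol, which equals the excess n(NaOH).
So n(NaOH) consumed by the sample = 0.01199 - 0.007989 = 0.004001 mol.
n(C6H8O7) = 0.004001 / 3 = 0.001334 mol.
mass C6H8O7 = 0.001334 x 192.12 = 0.2562 g, so %C6H8O7 = 0.2562/0.4535 x 100 = 56.5%.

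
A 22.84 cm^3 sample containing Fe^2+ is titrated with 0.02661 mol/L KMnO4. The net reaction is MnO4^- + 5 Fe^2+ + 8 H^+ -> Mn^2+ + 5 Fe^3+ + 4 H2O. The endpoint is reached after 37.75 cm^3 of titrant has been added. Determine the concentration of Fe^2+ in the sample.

n(KMnO4) = 0.02661 x 0.03775 = 0.001005 mol.
From the balanced equation, 1 mol KMnO4 reacts with 5 mol Fe^2+, so n(Fe^2+) = 0.001005 x 5/1 = 0.005023 mol.
[Fe^2+] = 0.005023 / 0.02284 L = 0.220 M.

0.220 M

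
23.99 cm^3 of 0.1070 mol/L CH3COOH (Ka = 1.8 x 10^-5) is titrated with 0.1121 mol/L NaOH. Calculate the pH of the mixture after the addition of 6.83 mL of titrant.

4.37

Initial n(CH3COOH) = 0.1070 x 0.02399 = 0.002567 mol.
n(NaOH) added = 0.1121 x 0.006830 = 0.0007656 mol, converting that many moles of CH3COOH to CH3COO-.
Remaining n(CH3COOH) = 0.001801 mol; n(CH3COO-) = 0.0007656 mol.
By Henderson-Hasselbalch, pH = pKa + log([A^-]/[HA]) = 4.74 + log(0.0007656/0.001801) = 4.74 + (-0.37) = 4.37.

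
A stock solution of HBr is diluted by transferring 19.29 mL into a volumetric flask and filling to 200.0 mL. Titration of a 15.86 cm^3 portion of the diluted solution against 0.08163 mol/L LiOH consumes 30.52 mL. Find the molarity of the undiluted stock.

n(LiOH) = 0.08163 x 0.03052 = 0.002491 mol.
n(HBr) in the aliquot = 0.002491 mol.
[diluted HBr] = 0.002491 / 0.01586 = 0.1571 M.
Dilution factor = 200.0/19.29 = 10.37, so [stock] = 0.1571 x 10.37 = 1.63 M.

1.63 M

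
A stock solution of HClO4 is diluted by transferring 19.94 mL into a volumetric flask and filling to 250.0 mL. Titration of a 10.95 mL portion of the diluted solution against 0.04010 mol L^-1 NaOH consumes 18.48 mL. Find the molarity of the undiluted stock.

0.848 M

n(NaOH) = 0.04010 x 0.01848 = 0.0007410 mol.
n(HClO4) in the aliquot = 0.0007410 mol.
[diluted HClO4] = 0.0007410 / 0.01095 = 0.06768 M.
Dilution factor = 250.0/19.94 = 12.54, so [stock] = 0.06768 x 12.54 = 0.848 M.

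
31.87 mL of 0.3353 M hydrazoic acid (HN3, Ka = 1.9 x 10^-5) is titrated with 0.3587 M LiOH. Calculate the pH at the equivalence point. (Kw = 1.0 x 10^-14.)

n(HN3) = 0.3353 x 0.03187 = 0.01069 mol; V(LiOH) at equivalence = 0.01069/0.3587 = 0.02979 L.
At equivalence all the acid is converted to N3-; total volume = 0.03187 + 0.02979 = 0.06166 L, so [N3-] = 0.01069/0.06166 = 0.1733 M.
Kb = Kw/Ka = 1.0e-14 / 1.9 x 10^-5 = 5.26e-10.
[OH^-] = sqrt(Kb x [N3-]) = sqrt(5.26e-10 x 0.1733) = 9.55e-6 M.
pOH = 5.02, so pH = 14.00 - 5.02 = 8.98.

8.98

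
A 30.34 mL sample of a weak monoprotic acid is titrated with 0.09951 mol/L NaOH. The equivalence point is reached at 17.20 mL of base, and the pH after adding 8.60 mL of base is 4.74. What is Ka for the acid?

1.8 x 10^-5

8.60 mL is half of the equivalence volume, so this is the half-equivalence point where [HA] = [A^-].
At half-equivalence pH = pKa, so pKa = 4.74.
Ka = 10^(-4.74) = 1.8 x 10^-5.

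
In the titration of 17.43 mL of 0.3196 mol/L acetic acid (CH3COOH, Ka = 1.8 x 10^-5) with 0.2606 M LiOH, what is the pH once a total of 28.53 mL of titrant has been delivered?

n(acid) = 0.3196 x 0.01743 = 0.005571 mol; n(LiOH) added = 0.2606 x 0.02853 = 0.007435 mol.
Base is in excess by 0.007435 - 0.005571 = 0.001864 mol in a total volume of 0.04596 L.
[OH^-] = 0.001864/0.04596 = 0.04056 M, so pOH = 1.39 and pH = 14.00 - 1.39 = 12.61.

12.61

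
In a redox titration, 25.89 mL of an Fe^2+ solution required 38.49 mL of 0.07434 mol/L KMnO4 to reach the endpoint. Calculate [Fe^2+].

0.553 M

n(KMnO4) = 0.07434 x 0.03849 = 0.002861 mol.
From the balanced equation, 1 mol KMnO4 reacts with 5 mol Fe^2+, so n(Fe^2+) = 0.002861 x 5/1 = 0.01431 mol.
[Fe^2+] = 0.01431 / 0.02589 L = 0.553 M.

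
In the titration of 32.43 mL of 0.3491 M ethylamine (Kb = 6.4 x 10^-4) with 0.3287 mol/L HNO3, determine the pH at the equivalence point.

5.79

n(C2H5NH2) = 0.3491 x 0.03243 = 0.01132 mol; V(HNO3) at equivalence = 0.01132/0.3287 = 0.03444 L.
At equivalence the base is fully converted to C2H5NH3+; total volume = 0.06687 L, so [C2H5NH3+] = 0.01132/0.06687 = 0.1693 M.
Ka(C2H5NH3+) = Kw/Kb = 1.0e-14 / 6.4 x 10^-4 = 1.56e-11.
[H^+] = sqrt(Ka x [C2H5NH3+]) = sqrt(1.56e-11 x 0.1693) = 1.63e-6 M.
pH = -log(1.63e-6) = 5.79.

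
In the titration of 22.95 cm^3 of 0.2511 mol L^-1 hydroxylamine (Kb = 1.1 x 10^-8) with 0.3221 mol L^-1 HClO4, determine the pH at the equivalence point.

n(NH2OH) = 0.2511 x 0.02295 = 0.005763 mol; V(HClO4) at equivalence = 0.005763/0.3221 = 0.01789 L.
At equivalence the base is fully converted to NH3OH+; total volume = 0.04084 L, so [NH3OH+] = 0.005763/0.04084 = 0.1411 M.
Ka(NH3OH+) = Kw/Kb = 1.0e-14 / 1.1 x 10^-8 = 9.09e-7.
[H^+] = sqrt(Ka x [NH3OH+]) = sqrt(9.09e-7 x 0.1411) = 0.000358 M.
pH = -log(0.000358) = 3.45.

3.45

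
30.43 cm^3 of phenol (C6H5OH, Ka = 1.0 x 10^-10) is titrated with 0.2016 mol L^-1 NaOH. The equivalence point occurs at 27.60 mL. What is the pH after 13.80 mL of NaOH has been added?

13.80 mL is exactly half the equivalence volume (27.60/2), i.e. the half-equivalence point.
There, n(HA) = n(A^-), so pH = pKa = -log(1.0 x 10^-10) = 10.00.

10.00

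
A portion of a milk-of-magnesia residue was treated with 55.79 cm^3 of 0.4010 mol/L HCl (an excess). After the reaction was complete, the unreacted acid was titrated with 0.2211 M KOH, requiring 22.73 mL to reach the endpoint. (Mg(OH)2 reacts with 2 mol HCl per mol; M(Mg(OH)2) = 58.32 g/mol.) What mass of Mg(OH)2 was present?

0.506 g

Total n(HCl) added = 0.4010 x 0.05579 = 0.02237 mol.
n(KOH) used = 0.2211 x 0.02273 = 0.005026 mol, which equals the excess n(HCl).
So n(HCl) consumed by the sample = 0.02237 - 0.005026 = 0.01735 mol.
n(Mg(OH)2) = 0.01735 / 2 = 0.008673 mol.
mass = 0.008673 mol x 58.32 g/mol = 0.506 g.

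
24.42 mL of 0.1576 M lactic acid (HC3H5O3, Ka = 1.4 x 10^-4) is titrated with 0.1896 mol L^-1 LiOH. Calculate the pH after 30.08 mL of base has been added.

12.53

n(acid) = 0.1576 x 0.02442 = 0.003849 mol; n(LiOH) added = 0.1896 x 0.03008 = 0.005703 mol.
Base is in excess by 0.005703 - 0.003849 = 0.001855 mol in a total volume of 0.05450 L.
[OH^-] = 0.001855/0.05450 = 0.03403 M, so pOH = 1.47 and pH = 14.00 - 1.47 = 12.53.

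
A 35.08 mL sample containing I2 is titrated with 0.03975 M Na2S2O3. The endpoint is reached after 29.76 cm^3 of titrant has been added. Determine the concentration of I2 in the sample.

n(Na2S2O3) = 0.03975 x 0.02976 = 0.001183 mol.
From the balanced equation, 2 mol Na2S2O3 reacts with 1 mol I2, so n(I2) = 0.001183 x 1/2 = 0.0005915 mol.
[I2] = 0.0005915 / 0.03508 L = 0.0169 M.

0.0169 M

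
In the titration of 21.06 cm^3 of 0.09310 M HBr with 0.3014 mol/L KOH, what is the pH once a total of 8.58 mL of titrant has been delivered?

12.32

n(acid) = 0.09310 x 0.02106 = 0.001961 mol; n(KOH) added = 0.3014 x 0.008580 = 0.002586 mol.
Base is in excess by 0.002586 - 0.001961 = 0.0006253 mol in a total volume of 0.02964 L.
[OH^-] = 0.0006253/0.02964 = 0.02110 M, so pOH = 1.68 and pH = 14.00 - 1.68 = 12.32.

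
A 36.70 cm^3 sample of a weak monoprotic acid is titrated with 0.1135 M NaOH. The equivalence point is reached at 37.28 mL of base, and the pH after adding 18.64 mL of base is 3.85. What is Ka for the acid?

18.64 mL is half of the equivalence volume, so this is the half-equivalence point where [HA] = [A^-].
At half-equivalence pH = pKa, so pKa = 3.85.
Ka = 10^(-3.85) = 1.4 x 10^-4.

1.4 x 10^-4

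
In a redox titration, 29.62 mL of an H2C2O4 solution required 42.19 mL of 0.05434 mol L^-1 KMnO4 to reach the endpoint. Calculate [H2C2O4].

0.194 M

n(KMnO4) = 0.05434 x 0.04219 = 0.002293 mol.
From the balanced equation, 2 mol KMnO4 reacts with 5 mol H2C2O4, so n(H2C2O4) = 0.002293 x 5/2 = 0.005732 mol.
[H2C2O4] = 0.005732 / 0.02962 L = 0.194 M.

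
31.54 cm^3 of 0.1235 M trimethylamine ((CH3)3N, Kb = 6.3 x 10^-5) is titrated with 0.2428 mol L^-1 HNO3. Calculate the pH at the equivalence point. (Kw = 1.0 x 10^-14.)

5.44

n((CH3)3N) = 0.1235 x 0.03154 = 0.003895 mol; V(HNO3) at equivalence = 0.003895/0.2428 = 0.01604 L.
At equivalence the base is fully converted to (CH3)3NH+; total volume = 0.04758 L, so [(CH3)3NH+] = 0.003895/0.04758 = 0.08186 M.
Ka((CH3)3NH+) = Kw/Kb = 1.0e-14 / 6.3 x 10^-5 = 1.59e-10.
[H^+] = sqrt(Ka x [(CH3)3NH+]) = sqrt(1.59e-10 x 0.08186) = 3.60e-6 M.
pH = -log(3.60e-6) = 5.44.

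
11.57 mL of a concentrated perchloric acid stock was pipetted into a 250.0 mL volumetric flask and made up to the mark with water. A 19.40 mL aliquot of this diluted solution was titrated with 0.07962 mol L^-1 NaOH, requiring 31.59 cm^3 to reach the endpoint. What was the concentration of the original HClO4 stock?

n(NaOH) = 0.07962 x 0.03159 = 0.002515 mol.
n(HClO4) in the aliquot = 0.002515 mol.
[diluted HClO4] = 0.002515 / 0.01940 = 0.1296 M.
Dilution factor = 250.0/11.57 = 21.61, so [stock] = 0.1296 x 21.61 = 2.80 M.

2.80 M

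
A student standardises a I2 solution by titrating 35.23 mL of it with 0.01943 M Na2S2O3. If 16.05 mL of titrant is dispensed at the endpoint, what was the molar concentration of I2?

n(Na2S2O3) = 0.01943 x 0.01605 = 0.0003119 mol.
From the balanced equation, 2 mol Na2S2O3 reacts with 1 mol I2, so n(I2) = 0.0003119 x 1/2 = 0.0001559 mol.
[I2] = 0.0001559 / 0.03523 L = 0.00443 M.

0.00443 M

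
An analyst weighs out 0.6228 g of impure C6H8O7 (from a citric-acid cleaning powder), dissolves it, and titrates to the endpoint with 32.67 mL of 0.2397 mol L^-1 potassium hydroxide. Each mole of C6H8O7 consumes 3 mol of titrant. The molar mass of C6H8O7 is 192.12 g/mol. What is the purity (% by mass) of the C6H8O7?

n(KOH) = 0.2397 x 0.03267 = 0.007831 mol.
n(C6H8O7) = 0.007831 / 3 = 0.002610 mol.
mass of C6H8O7 = 0.002610 x 192.12 = 0.5015 g.
% purity = 0.5015 / 0.6228 x 100 = 80.5%.

80.5%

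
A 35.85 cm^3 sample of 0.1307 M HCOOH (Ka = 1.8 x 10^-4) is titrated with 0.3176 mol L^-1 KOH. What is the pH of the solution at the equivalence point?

n(HCOOH) = 0.1307 x 0.03585 = 0.004686 mol; V(KOH) at equivalence = 0.004686/0.3176 = 0.01475 L.
At equivalence all the acid is converted to HCOO-; total volume = 0.03585 + 0.01475 = 0.05060 L, so [HCOO-] = 0.004686/0.05060 = 0.09259 M.
Kb = Kw/Ka = 1.0e-14 / 1.8 x 10^-4 = 5.56e-11.
[OH^-] = sqrt(Kb x [HCOO-]) = sqrt(5.56e-11 x 0.09259) = 2.27e-6 M.
pOH = 5.64, so pH = 14.00 - 5.64 = 8.36.

8.36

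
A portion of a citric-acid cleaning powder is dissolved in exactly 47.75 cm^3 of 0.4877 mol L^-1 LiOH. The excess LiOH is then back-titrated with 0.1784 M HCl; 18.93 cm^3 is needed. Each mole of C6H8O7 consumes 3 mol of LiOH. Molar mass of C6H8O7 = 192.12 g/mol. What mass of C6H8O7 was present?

Total n(LiOH) added = 0.4877 x 0.04775 = 0.02329 mol.
n(HCl) used = 0.1784 x 0.01893 = 0.003377 mol, which equals the excess n(LiOH).
So n(LiOH) consumed by the sample = 0.02329 - 0.003377 = 0.01991 mol.
n(C6H8O7) = 0.01991 / 3 = 0.006637 mol.
mass = 0.006637 mol x 192.12 g/mol = 1.28 g.

1.28 g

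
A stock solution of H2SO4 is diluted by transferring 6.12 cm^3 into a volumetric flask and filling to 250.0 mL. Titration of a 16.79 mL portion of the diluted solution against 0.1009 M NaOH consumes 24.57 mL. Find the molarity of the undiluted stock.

3.02 M

n(NaOH) = 0.1009 x 0.02457 = 0.002479 mol.
n(H2SO4) in the aliquot = 0.002479 x 1/2 = 0.001240 mol.
[diluted H2SO4] = 0.001240 / 0.01679 = 0.07383 M.
Dilution factor = 250.0/6.120 = 40.85, so [stock] = 0.07383 x 40.85 = 3.02 M.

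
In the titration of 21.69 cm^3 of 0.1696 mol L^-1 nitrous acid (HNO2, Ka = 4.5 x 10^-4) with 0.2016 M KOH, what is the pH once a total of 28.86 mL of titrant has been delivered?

12.63

n(acid) = 0.1696 x 0.02169 = 0.003679 mol; n(KOH) added = 0.2016 x 0.02886 = 0.005818 mol.
Base is in excess by 0.005818 - 0.003679 = 0.002140 mol in a total volume of 0.05055 L.
[OH^-] = 0.002140/0.05055 = 0.04233 M, so pOH = 1.37 and pH = 14.00 - 1.37 = 12.63.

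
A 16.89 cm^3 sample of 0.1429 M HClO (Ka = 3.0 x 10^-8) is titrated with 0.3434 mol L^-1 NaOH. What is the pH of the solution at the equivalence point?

n(HClO) = 0.1429 x 0.01689 = 0.002414 mol; V(NaOH) at equivalence = 0.002414/0.3434 = 0.007028 L.
At equivalence all the acid is converted to ClO-; total volume = 0.01689 + 0.007028 = 0.02392 L, so [ClO-] = 0.002414/0.02392 = 0.1009 M.
Kb = Kw/Ka = 1.0e-14 / 3.0 x 10^-8 = 3.33e-7.
[OH^-] = sqrt(Kb x [ClO-]) = sqrt(3.33e-7 x 0.1009) = 0.000183 M.
pOH = 3.74, so pH = 14.00 - 3.74 = 10.26.

10.26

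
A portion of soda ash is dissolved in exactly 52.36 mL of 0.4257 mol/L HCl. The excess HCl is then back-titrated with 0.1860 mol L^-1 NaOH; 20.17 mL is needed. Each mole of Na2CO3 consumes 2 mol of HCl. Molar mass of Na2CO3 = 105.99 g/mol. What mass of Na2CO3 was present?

0.982 g

Total n(HCl) added = 0.4257 x 0.05236 = 0.02229 mol.
n(NaOH) used = 0.1860 x 0.02017 = 0.003752 mol, which equals the excess n(HCl).
So n(HCl) consumed by the sample = 0.02229 - 0.003752 = 0.01854 mol.
n(Na2CO3) = 0.01854 / 2 = 0.009269 mol.
mass = 0.009269 mol x 105.99 g/mol = 0.982 g.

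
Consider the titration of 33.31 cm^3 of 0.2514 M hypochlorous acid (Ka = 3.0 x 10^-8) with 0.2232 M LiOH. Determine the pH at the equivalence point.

n(HClO) = 0.2514 x 0.03331 = 0.008374 mol; V(LiOH) at equivalence = 0.008374/0.2232 = 0.03752 L.
At equivalence all the acid is converted to ClO-; total volume = 0.03331 + 0.03752 = 0.07083 L, so [ClO-] = 0.008374/0.07083 = 0.1182 M.
Kb = Kw/Ka = 1.0e-14 / 3.0 x 10^-8 = 3.33e-7.
[OH^-] = sqrt(Kb x [ClO-]) = sqrt(3.33e-7 x 0.1182) = 0.000199 M.
pOH = 3.70, so pH = 14.00 - 3.70 = 10.30.

10.30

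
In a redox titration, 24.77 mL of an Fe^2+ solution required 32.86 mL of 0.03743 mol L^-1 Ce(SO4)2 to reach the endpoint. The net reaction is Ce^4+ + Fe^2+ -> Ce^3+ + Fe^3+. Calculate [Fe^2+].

0.0497 M

n(Ce(SO4)2) = 0.03743 x 0.03286 = 0.001230 mol.
From the balanced equation, 1 mol Ce(SO4)2 reacts with 1 mol Fe^2+, so n(Fe^2+) = 0.001230 x 1/1 = 0.001230 mol.
[Fe^2+] = 0.001230 / 0.02477 L = 0.0497 M.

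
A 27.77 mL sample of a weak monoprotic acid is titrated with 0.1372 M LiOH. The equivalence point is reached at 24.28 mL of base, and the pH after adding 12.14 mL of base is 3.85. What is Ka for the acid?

1.4 x 10^-4

12.14 mL is half of the equivalence volume, so this is the half-equivalence point where [HA] = [A^-].
At half-equivalence pH = pKa, so pKa = 3.85.
Ka = 10^(-3.85) = 1.4 x 10^-4.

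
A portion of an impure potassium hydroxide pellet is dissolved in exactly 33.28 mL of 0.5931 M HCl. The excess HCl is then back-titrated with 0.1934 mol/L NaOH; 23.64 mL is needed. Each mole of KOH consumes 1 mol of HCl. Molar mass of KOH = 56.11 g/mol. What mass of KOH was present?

0.851 g

Total n(HCl) added = 0.5931 x 0.03328 = 0.01974 mol.
n(NaOH) used = 0.1934 x 0.02364 = 0.004572 mol, which equals the excess n(HCl).
So n(HCl) consumed by the sample = 0.01974 - 0.004572 = 0.01517 mol.
n(KOH) = 0.01517 / 1 = 0.01517 mol.
mass = 0.01517 mol x 56.11 g/mol = 0.851 g.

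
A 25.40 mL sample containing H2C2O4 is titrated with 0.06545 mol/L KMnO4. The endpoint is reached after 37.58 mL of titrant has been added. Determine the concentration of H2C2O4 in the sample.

0.242 M

n(KMnO4) = 0.06545 x 0.03758 = 0.002460 mol.
From the balanced equation, 2 mol KMnO4 reacts with 5 mol H2C2O4, so n(H2C2O4) = 0.002460 x 5/2 = 0.006149 mol.
[H2C2O4] = 0.006149 / 0.02540 L = 0.242 M.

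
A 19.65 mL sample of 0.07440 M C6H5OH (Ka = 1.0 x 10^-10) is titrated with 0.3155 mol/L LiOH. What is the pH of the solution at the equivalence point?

n(C6H5OH) = 0.07440 x 0.01965 = 0.001462 mol; V(LiOH) at equivalence = 0.001462/0.3155 = 0.004634 L.
At equivalence all the acid is converted to C6H5O-; total volume = 0.01965 + 0.004634 = 0.02428 L, so [C6H5O-] = 0.001462/0.02428 = 0.06020 M.
Kb = Kw/Ka = 1.0e-14 / 1.0 x 10^-10 = 0.000100.
[OH^-] = sqrt(Kb x [C6H5O-]) = sqrt(0.000100 x 0.06020) = 0.00245 M.
pOH = 2.61, so pH = 14.00 - 2.61 = 11.39.

11.39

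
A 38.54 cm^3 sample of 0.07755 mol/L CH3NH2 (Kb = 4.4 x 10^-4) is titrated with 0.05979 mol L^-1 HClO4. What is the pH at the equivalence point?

6.06

n(CH3NH2) = 0.07755 x 0.03854 = 0.002989 mol; V(HClO4) at equivalence = 0.002989/0.05979 = 0.04999 L.
At equivalence the base is fully converted to CH3NH3+; total volume = 0.08853 L, so [CH3NH3+] = 0.002989/0.08853 = 0.03376 M.
Ka(CH3NH3+) = Kw/Kb = 1.0e-14 / 4.4 x 10^-4 = 2.27e-11.
[H^+] = sqrt(Ka x [CH3NH3+]) = sqrt(2.27e-11 x 0.03376) = 8.76e-7 M.
pH = -log(8.76e-7) = 6.06.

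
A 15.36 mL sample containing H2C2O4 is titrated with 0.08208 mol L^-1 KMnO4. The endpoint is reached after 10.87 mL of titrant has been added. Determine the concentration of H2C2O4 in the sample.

0.145 M

n(KMnO4) = 0.08208 x 0.01087 = 0.0008922 mol.
From the balanced equation, 2 mol KMnO4 reacts with 5 mol H2C2O4, so n(H2C2O4) = 0.0008922 x 5/2 = 0.002231 mol.
[H2C2O4] = 0.002231 / 0.01536 L = 0.145 M.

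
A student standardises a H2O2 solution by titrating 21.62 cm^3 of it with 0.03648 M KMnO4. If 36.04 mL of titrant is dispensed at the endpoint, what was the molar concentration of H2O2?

0.152 M

n(KMnO4) = 0.03648 x 0.03604 = 0.001315 mol.
From the balanced equation, 2 mol KMnO4 reacts with 5 mol H2O2, so n(H2O2) = 0.001315 x 5/2 = 0.003287 mol.
[H2O2] = 0.003287 / 0.02162 L = 0.152 M.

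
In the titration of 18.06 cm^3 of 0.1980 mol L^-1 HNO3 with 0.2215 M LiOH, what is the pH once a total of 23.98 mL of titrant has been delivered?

n(acid) = 0.1980 x 0.01806 = 0.003576 mol; n(LiOH) added = 0.2215 x 0.02398 = 0.005312 mol.
Base is in excess by 0.005312 - 0.003576 = 0.001736 mol in a total volume of 0.04204 L.
[OH^-] = 0.001736/0.04204 = 0.04129 M, so pOH = 1.38 and pH = 14.00 - 1.38 = 12.62.

12.62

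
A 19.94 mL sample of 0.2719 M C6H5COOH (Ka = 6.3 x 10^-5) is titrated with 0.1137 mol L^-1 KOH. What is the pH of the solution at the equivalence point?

8.55

n(C6H5COOH) = 0.2719 x 0.01994 = 0.005422 mol; V(KOH) at equivalence = 0.005422/0.1137 = 0.04768 L.
At equivalence all the acid is converted to C6H5COO-; total volume = 0.01994 + 0.04768 = 0.06762 L, so [C6H5COO-] = 0.005422/0.06762 = 0.08017 M.
Kb = Kw/Ka = 1.0e-14 / 6.3 x 10^-5 = 1.59e-10.
[OH^-] = sqrt(Kb x [C6H5COO-]) = sqrt(1.59e-10 x 0.08017) = 3.57e-6 M.
pOH = 5.45, so pH = 14.00 - 5.45 = 8.55.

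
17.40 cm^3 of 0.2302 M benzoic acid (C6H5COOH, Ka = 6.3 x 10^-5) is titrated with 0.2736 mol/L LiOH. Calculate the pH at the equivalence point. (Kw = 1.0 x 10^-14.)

n(C6H5COOH) = 0.2302 x 0.01740 = 0.004005 mol; V(LiOH) at equivalence = 0.004005/0.2736 = 0.01464 L.
At equivalence all the acid is converted to C6H5COO-; total volume = 0.01740 + 0.01464 = 0.03204 L, so [C6H5COO-] = 0.004005/0.03204 = 0.1250 M.
Kb = Kw/Ka = 1.0e-14 / 6.3 x 10^-5 = 1.59e-10.
[OH^-] = sqrt(Kb x [C6H5COO-]) = sqrt(1.59e-10 x 0.1250) = 4.45e-6 M.
pOH = 5.35, so pH = 14.00 - 5.35 = 8.65.

8.65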